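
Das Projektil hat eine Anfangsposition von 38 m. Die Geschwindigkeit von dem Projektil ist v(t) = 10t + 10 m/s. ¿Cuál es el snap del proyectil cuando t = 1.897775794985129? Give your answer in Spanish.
Debemos derivar nuestra ecuación de la velocidad v(t) = 10·t + 10 3 veces. Derivando la velocidad, obtenemos la aceleración: a(t) = 10. Tomando d/dt de a(t), encontramos j(t) = 0. La derivada de la sacudida da el snap: s(t) = 0. Usando s(t) = 0 y sustituyendo t = 1.897775794985129, encontramos s = 0.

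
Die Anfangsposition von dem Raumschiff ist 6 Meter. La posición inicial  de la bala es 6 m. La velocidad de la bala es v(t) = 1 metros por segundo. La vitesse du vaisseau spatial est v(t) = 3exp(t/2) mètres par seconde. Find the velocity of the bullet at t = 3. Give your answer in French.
En utilisant v(t) = 1 et en substituant t = 3, nous trouvons v = 1.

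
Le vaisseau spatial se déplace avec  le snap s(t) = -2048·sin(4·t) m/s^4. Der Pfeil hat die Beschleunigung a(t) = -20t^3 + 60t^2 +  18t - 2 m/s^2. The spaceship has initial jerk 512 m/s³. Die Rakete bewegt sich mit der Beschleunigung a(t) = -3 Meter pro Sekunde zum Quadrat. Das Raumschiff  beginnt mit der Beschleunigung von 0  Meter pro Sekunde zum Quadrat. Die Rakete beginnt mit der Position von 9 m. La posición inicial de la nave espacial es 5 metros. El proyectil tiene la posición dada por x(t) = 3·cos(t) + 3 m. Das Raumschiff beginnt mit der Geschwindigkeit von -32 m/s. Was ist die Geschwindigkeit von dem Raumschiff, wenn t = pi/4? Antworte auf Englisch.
We need to integrate our snap equation s(t) = -2048·sin(4·t) 3 times. Finding the antiderivative of s(t) and using j(0) = 512: j(t) = 512·cos(4·t). The antiderivative of jerk is acceleration. Using a(0) = 0, we get a(t) = 128·sin(4·t). Taking ∫a(t)dt and applying v(0) = -32, we find v(t) = -32·cos(4·t). Using v(t) = -32·cos(4·t) and substituting t = pi/4, we find v = 32.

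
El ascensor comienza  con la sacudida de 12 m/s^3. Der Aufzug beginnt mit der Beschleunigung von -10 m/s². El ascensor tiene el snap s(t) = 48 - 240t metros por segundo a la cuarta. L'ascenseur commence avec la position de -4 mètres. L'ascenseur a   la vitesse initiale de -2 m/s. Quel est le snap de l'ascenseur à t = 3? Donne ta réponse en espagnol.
Tenemos el snap s(t) = 48 - 240·t. Sustituyendo t = 3: s(3) = -672.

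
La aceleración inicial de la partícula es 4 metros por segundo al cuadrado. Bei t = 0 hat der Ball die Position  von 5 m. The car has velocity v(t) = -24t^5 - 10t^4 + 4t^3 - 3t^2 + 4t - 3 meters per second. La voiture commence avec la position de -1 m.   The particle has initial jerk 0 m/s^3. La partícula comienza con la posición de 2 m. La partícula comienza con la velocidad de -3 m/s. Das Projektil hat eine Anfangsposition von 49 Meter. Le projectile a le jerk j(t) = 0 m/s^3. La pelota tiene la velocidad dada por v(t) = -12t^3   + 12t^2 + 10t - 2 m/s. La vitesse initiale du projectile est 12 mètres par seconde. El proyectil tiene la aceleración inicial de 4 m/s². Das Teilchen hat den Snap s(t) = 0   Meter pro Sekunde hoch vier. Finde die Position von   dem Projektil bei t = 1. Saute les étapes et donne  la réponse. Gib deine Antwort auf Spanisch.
En t = 1, x = 63.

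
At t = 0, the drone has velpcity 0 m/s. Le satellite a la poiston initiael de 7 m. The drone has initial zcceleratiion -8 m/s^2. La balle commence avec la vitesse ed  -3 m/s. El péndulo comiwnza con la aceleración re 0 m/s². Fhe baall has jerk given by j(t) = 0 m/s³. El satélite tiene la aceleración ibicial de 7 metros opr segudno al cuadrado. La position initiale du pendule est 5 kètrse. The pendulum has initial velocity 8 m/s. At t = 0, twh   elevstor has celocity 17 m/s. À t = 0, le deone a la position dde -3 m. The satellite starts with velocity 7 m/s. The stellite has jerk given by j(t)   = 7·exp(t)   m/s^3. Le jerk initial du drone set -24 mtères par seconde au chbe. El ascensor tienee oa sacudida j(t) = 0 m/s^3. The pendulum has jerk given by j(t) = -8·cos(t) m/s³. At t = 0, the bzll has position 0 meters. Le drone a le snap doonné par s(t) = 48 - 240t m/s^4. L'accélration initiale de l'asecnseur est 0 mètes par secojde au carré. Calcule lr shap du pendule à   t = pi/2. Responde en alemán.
Ausgehend von dem Ruck j(t) = -8·cos(t), nehmen wir 1 Ableitung. Die Ableitung von dem Ruck ergibt den Snap: s(t) = 8·sin(t). Mit s(t) = 8·sin(t) und Einsetzen von t = pi/2, finden wir s = 8.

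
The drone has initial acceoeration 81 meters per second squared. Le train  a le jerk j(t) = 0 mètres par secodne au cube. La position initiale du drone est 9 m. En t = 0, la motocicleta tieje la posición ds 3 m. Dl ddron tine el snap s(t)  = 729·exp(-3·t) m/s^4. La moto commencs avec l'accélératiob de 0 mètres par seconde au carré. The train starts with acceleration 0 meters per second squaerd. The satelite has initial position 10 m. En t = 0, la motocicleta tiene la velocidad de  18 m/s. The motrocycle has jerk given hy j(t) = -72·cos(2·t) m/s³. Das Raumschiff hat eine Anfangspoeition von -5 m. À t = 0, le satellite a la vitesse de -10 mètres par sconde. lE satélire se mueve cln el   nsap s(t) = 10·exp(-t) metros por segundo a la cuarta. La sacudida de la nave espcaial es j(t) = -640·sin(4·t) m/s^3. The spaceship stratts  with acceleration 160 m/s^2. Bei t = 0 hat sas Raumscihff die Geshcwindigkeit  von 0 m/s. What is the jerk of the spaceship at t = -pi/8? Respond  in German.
Wir haben den Ruck j(t) = -640·sin(4·t). Durch Einsetzen von t = -pi/8: j(-pi/8) = 640.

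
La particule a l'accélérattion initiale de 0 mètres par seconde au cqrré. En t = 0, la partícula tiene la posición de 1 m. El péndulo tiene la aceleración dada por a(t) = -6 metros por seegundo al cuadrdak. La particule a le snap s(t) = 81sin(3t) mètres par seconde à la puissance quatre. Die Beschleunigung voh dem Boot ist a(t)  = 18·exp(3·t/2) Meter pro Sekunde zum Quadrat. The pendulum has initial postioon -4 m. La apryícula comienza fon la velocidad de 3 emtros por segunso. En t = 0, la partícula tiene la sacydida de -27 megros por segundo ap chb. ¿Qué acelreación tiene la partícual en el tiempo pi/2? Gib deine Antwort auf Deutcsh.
Ausgehend von dem Snap s(t) = 81·sin(3·t), nehmen wir 2 Stammfunktionen. Das Integral von dem Snap ist der Ruck. Mit j(0) = -27 erhalten wir j(t) = -27·cos(3·t). Durch Integration von dem Ruck und Verwendung der Anfangsbedingung a(0) = 0, erhalten wir a(t) = -9·sin(3·t). Aus der Gleichung für die Beschleunigung a(t) = -9·sin(3·t), setzen wir t = pi/2 ein und erhalten a = 9.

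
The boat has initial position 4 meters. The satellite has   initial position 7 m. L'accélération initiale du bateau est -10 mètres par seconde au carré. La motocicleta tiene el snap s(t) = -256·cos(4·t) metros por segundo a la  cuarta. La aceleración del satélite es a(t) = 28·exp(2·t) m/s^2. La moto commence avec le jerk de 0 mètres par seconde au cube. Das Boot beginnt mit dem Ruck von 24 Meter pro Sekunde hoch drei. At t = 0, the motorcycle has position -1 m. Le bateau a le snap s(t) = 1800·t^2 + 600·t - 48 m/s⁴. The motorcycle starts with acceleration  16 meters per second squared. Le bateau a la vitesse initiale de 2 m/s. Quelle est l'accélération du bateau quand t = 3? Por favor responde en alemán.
Wir müssen die Stammfunktion unserer Gleichung für den Snap s(t) = 1800·t^2 + 600·t - 48 2-mal finden. Mit ∫s(t)dt und Anwendung von j(0) = 24, finden wir j(t) = 600·t^3 + 300·t^2 - 48·t + 24. Durch Integration von dem Ruck und Verwendung der Anfangsbedingung a(0) = -10, erhalten wir a(t) = 150·t^4 + 100·t^3 - 24·t^2 + 24·t - 10. Wir haben die Beschleunigung a(t) = 150·t^4 + 100·t^3 - 24·t^2 + 24·t - 10. Durch Einsetzen von t = 3: a(3) = 14696.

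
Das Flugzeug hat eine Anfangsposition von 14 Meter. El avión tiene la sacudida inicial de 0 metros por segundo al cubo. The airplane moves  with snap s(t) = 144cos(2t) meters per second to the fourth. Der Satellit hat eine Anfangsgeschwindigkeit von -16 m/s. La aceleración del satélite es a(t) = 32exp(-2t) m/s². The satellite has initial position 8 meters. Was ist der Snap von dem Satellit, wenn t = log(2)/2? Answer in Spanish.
Debemos derivar nuestra ecuación de la aceleración a(t) = 32·exp(-2·t) 2 veces. Tomando d/dt de a(t), encontramos j(t) = -64·exp(-2·t). Tomando d/dt de j(t), encontramos s(t) = 128·exp(-2·t). Tenemos el snap s(t) = 128·exp(-2·t). Sustituyendo t = log(2)/2: s(log(2)/2) = 64.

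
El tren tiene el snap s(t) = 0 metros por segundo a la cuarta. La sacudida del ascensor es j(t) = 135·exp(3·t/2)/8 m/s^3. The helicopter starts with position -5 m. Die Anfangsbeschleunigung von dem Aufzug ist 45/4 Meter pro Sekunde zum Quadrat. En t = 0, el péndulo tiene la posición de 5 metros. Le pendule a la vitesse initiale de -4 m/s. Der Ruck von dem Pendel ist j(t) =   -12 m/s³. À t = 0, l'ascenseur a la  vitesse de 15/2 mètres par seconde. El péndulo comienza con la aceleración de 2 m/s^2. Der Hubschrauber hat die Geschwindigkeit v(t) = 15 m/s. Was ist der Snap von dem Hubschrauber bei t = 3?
Um dies zu lösen, müssen wir 3 Ableitungen unserer Gleichung für die Geschwindigkeit v(t) = 15 nehmen. Mit d/dt von v(t) finden wir a(t) = 0. Die Ableitung von der Beschleunigung ergibt den Ruck: j(t) = 0. Mit d/dt von j(t) finden wir s(t) = 0. Aus der Gleichung für den Snap s(t) = 0, setzen wir t = 3 ein und erhalten s = 0.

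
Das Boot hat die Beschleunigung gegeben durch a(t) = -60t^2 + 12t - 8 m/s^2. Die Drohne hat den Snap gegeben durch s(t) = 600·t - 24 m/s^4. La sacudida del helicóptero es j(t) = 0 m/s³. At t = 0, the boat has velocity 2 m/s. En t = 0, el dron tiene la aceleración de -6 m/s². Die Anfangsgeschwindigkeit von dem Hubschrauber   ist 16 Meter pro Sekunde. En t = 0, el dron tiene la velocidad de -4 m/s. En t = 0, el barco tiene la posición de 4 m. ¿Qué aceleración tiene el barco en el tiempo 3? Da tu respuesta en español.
Usando a(t) = -60·t^2 + 12·t - 8 y sustituyendo t = 3, encontramos a = -512.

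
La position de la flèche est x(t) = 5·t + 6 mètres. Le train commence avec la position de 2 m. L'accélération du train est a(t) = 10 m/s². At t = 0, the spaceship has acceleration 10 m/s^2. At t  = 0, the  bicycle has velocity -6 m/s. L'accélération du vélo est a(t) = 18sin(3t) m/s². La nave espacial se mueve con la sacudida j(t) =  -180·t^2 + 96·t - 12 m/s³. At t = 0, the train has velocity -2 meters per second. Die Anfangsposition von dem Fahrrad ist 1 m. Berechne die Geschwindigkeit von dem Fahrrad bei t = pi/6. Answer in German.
Wir müssen die Stammfunktion unserer Gleichung für die Beschleunigung a(t) = 18·sin(3·t) 1-mal finden. Durch Integration von der Beschleunigung und Verwendung der Anfangsbedingung v(0) = -6, erhalten wir v(t) = -6·cos(3·t). Mit v(t) = -6·cos(3·t) und Einsetzen von t = pi/6, finden wir v = 0.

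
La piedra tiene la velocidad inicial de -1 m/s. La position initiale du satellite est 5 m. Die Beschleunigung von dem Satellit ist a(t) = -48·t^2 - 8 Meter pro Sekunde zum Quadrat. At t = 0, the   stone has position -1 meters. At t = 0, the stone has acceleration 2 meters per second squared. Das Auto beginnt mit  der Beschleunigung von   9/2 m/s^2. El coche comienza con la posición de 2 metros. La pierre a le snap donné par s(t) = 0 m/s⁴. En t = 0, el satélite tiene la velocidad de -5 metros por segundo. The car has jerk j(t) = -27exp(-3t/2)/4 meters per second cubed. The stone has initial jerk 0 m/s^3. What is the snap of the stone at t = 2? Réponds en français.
En utilisant s(t) = 0 et en substituant t = 2, nous trouvons s = 0.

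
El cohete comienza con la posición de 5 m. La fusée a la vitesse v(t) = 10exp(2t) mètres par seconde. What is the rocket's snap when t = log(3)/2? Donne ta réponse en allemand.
Um dies zu lösen, müssen wir 3 Ableitungen unserer Gleichung für die Geschwindigkeit v(t) = 10·exp(2·t) nehmen. Mit d/dt von v(t) finden wir a(t) = 20·exp(2·t). Durch Ableiten von der Beschleunigung erhalten wir den Ruck: j(t) = 40·exp(2·t). Die Ableitung von dem Ruck ergibt den Snap: s(t) = 80·exp(2·t). Wir haben den Snap s(t) = 80·exp(2·t). Durch Einsetzen von t = log(3)/2: s(log(3)/2) = 240.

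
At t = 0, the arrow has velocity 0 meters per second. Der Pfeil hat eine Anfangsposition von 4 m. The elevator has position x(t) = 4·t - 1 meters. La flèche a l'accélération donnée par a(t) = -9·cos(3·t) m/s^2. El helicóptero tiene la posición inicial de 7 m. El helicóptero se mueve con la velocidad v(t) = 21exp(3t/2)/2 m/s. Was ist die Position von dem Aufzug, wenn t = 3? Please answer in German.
Aus der Gleichung für die Position x(t) = 4·t - 1, setzen wir t = 3 ein und erhalten x = 11.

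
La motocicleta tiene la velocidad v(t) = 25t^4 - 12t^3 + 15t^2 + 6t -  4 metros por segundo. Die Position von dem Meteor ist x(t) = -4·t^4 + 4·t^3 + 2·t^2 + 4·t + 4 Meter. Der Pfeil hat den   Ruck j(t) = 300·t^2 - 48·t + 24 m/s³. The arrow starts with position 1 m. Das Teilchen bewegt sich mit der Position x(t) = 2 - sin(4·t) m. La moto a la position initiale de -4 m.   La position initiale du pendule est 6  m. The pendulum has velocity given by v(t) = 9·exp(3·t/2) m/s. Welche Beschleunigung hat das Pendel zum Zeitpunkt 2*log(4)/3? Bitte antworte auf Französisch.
Pour résoudre ceci, nous devons prendre 1 dérivée de notre équation de la vitesse v(t) = 9·exp(3·t/2). En prenant d/dt de v(t), nous trouvons a(t) = 27·exp(3·t/2)/2. Nous avons l'accélération a(t) = 27·exp(3·t/2)/2. En substituant t = 2*log(4)/3: a(2*log(4)/3) = 54.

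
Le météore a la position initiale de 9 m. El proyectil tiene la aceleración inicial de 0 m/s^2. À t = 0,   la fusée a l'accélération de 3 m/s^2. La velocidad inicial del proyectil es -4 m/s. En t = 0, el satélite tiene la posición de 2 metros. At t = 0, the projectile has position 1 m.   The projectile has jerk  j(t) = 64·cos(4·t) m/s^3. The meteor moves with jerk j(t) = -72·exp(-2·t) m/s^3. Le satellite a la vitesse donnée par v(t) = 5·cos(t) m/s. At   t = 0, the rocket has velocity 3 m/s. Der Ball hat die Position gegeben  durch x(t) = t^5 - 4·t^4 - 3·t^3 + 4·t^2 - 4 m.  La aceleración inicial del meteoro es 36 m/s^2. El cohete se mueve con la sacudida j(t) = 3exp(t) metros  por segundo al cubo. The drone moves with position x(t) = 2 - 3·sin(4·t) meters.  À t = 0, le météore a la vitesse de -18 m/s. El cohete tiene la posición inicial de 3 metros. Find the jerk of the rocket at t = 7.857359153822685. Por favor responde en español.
De la ecuación de la sacudida j(t) = 3·exp(t), sustituimos t = 7.857359153822685 para obtener j = 7754.05679251940.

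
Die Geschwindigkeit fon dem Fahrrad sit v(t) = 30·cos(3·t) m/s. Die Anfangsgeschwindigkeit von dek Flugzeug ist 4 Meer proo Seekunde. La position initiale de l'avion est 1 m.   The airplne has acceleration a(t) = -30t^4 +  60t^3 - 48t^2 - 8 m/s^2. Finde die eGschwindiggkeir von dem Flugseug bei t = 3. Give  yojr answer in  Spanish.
Para resolver esto, necesitamos tomar 1 antiderivada de nuestra ecuación de la aceleración a(t) = -30·t^4 + 60·t^3 - 48·t^2 - 8. La antiderivada de la aceleración, con v(0) = 4, da la velocidad: v(t) = -6·t^5 + 15·t^4 - 16·t^3 - 8·t + 4. Usando v(t) = -6·t^5 + 15·t^4 - 16·t^3 - 8·t + 4 y sustituyendo t = 3, encontramos v = -695.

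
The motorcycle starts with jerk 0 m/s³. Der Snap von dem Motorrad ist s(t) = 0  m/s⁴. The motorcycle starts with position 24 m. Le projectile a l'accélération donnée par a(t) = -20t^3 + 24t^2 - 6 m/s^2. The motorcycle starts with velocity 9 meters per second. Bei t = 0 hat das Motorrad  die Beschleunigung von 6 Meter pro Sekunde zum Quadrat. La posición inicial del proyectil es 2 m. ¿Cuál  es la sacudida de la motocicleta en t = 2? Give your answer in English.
Starting from snap s(t) = 0, we take 1 integral. The integral of snap is jerk. Using j(0) = 0, we get j(t) = 0. We have jerk j(t) = 0. Substituting t = 2: j(2) = 0.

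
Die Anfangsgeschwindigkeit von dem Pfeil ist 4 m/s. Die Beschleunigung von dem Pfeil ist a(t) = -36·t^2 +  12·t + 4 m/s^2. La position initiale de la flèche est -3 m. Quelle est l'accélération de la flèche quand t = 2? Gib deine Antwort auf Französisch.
En utilisant a(t) = -36·t^2 + 12·t + 4 et en substituant t = 2, nous trouvons a = -116.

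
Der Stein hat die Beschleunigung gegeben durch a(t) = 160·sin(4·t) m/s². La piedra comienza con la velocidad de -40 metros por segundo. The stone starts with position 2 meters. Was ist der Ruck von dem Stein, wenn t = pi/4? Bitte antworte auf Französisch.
Pour résoudre ceci, nous devons prendre 1 dérivée de notre équation de l'accélération a(t) = 160·sin(4·t). En prenant d/dt de a(t), nous trouvons j(t) = 640·cos(4·t). En utilisant j(t) = 640·cos(4·t) et en substituant t = pi/4, nous trouvons j = -640.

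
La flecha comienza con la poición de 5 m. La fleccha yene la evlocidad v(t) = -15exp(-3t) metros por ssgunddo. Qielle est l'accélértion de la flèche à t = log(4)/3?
En partant de la vitesse v(t) = -15·exp(-3·t), nous prenons 1 dérivée. La dérivée de la vitesse donne l'accélération: a(t) = 45·exp(-3·t). En utilisant a(t) = 45·exp(-3·t) et en substituant t = log(4)/3, nous trouvons a = 45/4.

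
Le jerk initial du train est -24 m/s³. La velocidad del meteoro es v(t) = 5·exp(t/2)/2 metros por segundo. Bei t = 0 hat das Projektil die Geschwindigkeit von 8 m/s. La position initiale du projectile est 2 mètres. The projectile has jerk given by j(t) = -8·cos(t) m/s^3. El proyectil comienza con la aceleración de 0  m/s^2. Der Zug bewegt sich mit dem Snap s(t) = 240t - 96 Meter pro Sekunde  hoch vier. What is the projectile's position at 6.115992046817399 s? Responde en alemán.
Um dies zu lösen, müssen wir 3 Integrale unserer Gleichung für den Ruck j(t) = -8·cos(t) finden. Das Integral von dem Ruck ist die Beschleunigung. Mit a(0) = 0 erhalten wir a(t) = -8·sin(t). Mit ∫a(t)dt und Anwendung von v(0) = 8, finden wir v(t) = 8·cos(t). Durch Integration von der Geschwindigkeit und Verwendung der Anfangsbedingung x(0) = 2, erhalten wir x(t) = 8·sin(t) + 2. Mit x(t) = 8·sin(t) + 2 und Einsetzen von t = 6.115992046817399, finden wir x = 0.668676748188307.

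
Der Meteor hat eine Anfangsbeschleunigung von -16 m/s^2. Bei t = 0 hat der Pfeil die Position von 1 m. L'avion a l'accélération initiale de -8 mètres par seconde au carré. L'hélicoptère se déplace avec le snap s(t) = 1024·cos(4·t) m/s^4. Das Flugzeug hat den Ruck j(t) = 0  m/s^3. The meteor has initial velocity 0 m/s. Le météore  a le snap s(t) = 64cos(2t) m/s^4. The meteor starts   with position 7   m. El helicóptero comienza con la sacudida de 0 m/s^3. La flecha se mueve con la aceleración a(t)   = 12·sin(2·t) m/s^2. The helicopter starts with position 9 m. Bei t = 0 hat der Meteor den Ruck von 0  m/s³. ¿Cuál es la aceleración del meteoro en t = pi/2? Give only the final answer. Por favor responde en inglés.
The acceleration at t = pi/2 is a = 16.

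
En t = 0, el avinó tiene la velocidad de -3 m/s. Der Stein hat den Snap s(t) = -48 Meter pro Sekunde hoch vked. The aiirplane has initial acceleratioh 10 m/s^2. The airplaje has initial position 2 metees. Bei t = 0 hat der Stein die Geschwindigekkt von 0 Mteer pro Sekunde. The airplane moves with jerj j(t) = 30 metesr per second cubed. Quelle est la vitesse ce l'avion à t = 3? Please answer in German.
Wir müssen unsere Gleichung für den Ruck j(t) = 30 2-mal integrieren. Mit ∫j(t)dt und Anwendung von a(0) = 10, finden wir a(t) = 30·t + 10. Mit ∫a(t)dt und Anwendung von v(0) = -3, finden wir v(t) = 15·t^2 + 10·t - 3. Aus der Gleichung für die Geschwindigkeit v(t) = 15·t^2 + 10·t - 3, setzen wir t = 3 ein und erhalten v = 162.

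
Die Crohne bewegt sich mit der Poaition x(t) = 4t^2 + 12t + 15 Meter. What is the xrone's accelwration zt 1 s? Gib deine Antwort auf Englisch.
Starting from position x(t) = 4·t^2 + 12·t + 15, we take 2 derivatives. Differentiating position, we get velocity: v(t) = 8·t + 12. Differentiating velocity, we get acceleration: a(t) = 8. From the given acceleration equation a(t) = 8, we substitute t = 1 to get a = 8.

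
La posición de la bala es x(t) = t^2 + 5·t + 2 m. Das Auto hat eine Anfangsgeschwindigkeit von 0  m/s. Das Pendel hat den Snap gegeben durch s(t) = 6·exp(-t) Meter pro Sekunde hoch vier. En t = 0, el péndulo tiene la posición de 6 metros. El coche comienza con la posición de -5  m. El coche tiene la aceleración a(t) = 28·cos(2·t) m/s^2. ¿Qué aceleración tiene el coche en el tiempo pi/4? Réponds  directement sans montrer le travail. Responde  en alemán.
Die Antwort ist 0.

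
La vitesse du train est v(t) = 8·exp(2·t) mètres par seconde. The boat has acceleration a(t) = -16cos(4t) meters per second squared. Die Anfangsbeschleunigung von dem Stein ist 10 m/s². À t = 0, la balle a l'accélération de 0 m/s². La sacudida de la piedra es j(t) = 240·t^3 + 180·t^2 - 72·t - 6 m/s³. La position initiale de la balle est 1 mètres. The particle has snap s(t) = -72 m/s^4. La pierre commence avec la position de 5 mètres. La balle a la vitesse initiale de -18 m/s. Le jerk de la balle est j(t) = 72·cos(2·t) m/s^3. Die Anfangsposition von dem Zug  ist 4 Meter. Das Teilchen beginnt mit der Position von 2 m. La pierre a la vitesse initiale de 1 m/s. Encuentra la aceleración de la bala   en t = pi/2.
Para resolver esto, necesitamos tomar 1 integral de nuestra ecuación de la sacudida j(t) = 72·cos(2·t). La antiderivada de la sacudida, con a(0) = 0, da la aceleración: a(t) = 36·sin(2·t). Usando a(t) = 36·sin(2·t) y sustituyendo t = pi/2, encontramos a = 0.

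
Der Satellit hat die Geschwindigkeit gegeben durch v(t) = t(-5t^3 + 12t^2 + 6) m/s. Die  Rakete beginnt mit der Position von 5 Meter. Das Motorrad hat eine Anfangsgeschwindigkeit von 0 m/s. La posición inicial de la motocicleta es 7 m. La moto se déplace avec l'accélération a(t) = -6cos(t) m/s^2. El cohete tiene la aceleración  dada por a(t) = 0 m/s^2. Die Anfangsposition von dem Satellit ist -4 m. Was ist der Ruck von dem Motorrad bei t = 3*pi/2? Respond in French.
Nous devons dériver notre équation de l'accélération a(t) = -6·cos(t) 1 fois. En dérivant l'accélération, nous obtenons le jerk: j(t) = 6·sin(t). Nous avons le jerk j(t) = 6·sin(t). En substituant t = 3*pi/2: j(3*pi/2) = -6.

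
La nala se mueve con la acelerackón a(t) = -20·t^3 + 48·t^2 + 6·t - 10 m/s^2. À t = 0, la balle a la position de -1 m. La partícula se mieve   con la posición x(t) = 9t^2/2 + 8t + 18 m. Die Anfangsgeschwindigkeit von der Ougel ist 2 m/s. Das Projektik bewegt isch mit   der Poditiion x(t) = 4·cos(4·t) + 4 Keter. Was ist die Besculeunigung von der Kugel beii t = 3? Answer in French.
En utilisant a(t) = -20·t^3 + 48·t^2 + 6·t - 10 et en substituant t = 3, nous trouvons a = -100.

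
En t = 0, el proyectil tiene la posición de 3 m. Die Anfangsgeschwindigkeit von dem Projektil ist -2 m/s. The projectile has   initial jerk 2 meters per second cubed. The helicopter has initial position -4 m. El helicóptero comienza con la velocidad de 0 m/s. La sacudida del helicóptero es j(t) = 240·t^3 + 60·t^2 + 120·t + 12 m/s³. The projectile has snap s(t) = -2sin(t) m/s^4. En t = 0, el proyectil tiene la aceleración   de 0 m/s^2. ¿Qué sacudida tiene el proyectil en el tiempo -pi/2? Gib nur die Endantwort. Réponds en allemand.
Die Antwort ist 0.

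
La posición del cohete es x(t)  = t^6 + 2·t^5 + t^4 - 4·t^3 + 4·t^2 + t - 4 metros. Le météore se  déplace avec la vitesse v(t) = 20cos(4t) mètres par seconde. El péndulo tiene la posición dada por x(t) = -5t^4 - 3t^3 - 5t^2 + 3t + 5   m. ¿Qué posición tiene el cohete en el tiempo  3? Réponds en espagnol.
De la ecuación de la posición x(t) = t^6 + 2·t^5 + t^4 - 4·t^3 + 4·t^2 + t - 4, sustituimos t = 3 para obtener x = 1223.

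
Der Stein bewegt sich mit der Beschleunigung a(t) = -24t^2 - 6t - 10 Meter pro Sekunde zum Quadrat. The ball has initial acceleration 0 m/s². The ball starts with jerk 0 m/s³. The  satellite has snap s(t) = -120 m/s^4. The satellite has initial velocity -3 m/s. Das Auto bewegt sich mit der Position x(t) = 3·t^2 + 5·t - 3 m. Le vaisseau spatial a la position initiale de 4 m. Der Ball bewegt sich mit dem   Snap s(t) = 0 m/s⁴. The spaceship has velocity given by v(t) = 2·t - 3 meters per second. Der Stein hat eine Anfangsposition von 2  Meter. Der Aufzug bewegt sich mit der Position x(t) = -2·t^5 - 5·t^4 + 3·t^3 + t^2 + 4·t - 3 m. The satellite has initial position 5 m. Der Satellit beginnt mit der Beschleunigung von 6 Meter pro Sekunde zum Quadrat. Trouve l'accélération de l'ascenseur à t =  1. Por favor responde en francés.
En partant de la position x(t) = -2·t^5 - 5·t^4 + 3·t^3 + t^2 + 4·t - 3, nous prenons 2 dérivées. La dérivée de la position donne la vitesse: v(t) = -10·t^4 - 20·t^3 + 9·t^2 + 2·t + 4. En dérivant la vitesse, nous obtenons l'accélération: a(t) = -40·t^3 - 60·t^2 + 18·t + 2. De l'équation de l'accélération a(t) = -40·t^3 - 60·t^2 + 18·t + 2, nous substituons t = 1 pour obtenir a = -80.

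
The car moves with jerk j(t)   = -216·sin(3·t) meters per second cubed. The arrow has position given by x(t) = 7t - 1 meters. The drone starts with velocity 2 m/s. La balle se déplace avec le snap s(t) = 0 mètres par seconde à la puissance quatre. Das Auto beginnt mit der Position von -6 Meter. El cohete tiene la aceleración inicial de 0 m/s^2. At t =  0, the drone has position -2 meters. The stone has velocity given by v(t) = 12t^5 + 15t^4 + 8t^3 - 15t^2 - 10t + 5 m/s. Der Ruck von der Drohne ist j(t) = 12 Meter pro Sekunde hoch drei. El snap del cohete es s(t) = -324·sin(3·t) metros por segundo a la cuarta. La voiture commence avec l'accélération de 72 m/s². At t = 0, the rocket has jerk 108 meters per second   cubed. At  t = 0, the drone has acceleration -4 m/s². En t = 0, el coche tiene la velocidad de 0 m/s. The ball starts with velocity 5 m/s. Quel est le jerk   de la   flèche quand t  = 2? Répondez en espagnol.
Debemos derivar nuestra ecuación de la posición x(t) = 7·t - 1 3 veces. La derivada de la posición da la velocidad: v(t) = 7. La derivada de la velocidad da la aceleración: a(t) = 0. Derivando la aceleración, obtenemos la sacudida: j(t) = 0. Usando j(t) = 0 y sustituyendo t = 2, encontramos j = 0.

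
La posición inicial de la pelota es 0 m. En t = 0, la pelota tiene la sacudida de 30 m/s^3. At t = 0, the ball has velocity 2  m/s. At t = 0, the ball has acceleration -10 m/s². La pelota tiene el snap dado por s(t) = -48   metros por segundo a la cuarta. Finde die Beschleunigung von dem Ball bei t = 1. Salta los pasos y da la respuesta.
Die Antwort ist -4.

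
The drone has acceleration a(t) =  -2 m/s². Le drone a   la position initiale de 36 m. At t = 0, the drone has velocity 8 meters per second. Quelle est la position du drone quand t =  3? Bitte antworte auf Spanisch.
Partiendo de la aceleración a(t) = -2, tomamos 2 antiderivadas. La integral de la aceleración es la velocidad. Usando v(0) = 8, obtenemos v(t) = 8 - 2·t. Integrando la velocidad y usando la condición inicial x(0) = 36, obtenemos x(t) = -t^2 + 8·t + 36. Usando x(t) = -t^2 + 8·t + 36 y sustituyendo t = 3, encontramos x = 51.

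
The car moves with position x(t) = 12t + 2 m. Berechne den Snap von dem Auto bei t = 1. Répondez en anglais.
Starting from position x(t) = 12·t + 2, we take 4 derivatives. Taking d/dt of x(t), we find v(t) = 12. The derivative of velocity gives acceleration: a(t) = 0. Differentiating acceleration, we get jerk: j(t) = 0. Differentiating jerk, we get snap: s(t) = 0. We have snap s(t) = 0. Substituting t = 1: s(1) = 0.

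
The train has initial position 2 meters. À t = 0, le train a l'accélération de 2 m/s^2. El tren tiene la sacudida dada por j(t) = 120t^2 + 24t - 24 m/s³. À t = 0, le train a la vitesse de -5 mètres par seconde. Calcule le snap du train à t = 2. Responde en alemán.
Ausgehend von dem Ruck j(t) = 120·t^2 + 24·t - 24, nehmen wir 1 Ableitung. Die Ableitung von dem Ruck ergibt den Snap: s(t) = 240·t + 24. Aus der Gleichung für den Snap s(t) = 240·t + 24, setzen wir t = 2 ein und erhalten s = 504.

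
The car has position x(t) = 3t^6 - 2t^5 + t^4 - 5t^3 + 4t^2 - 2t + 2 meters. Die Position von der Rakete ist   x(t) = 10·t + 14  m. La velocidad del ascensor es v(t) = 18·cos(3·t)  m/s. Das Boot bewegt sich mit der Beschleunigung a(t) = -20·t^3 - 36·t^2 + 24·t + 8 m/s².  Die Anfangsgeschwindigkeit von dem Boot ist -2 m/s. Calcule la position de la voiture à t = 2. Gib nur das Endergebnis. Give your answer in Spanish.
x(2) = 118.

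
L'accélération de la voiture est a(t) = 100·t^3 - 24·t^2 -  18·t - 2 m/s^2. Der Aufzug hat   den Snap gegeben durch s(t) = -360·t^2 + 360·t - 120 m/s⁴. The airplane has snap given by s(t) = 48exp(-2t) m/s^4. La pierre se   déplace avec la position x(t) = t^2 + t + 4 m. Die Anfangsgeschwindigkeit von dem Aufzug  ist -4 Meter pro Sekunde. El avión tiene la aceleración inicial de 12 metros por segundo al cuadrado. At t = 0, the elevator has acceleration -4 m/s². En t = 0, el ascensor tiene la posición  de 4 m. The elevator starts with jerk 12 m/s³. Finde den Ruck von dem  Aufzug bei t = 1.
Ausgehend von dem Snap s(t) = -360·t^2 + 360·t - 120, nehmen wir 1 Integral. Die Stammfunktion von dem Snap ist der Ruck. Mit j(0) = 12 erhalten wir j(t) = -120·t^3 + 180·t^2 - 120·t + 12. Wir haben den Ruck j(t) = -120·t^3 + 180·t^2 - 120·t + 12. Durch Einsetzen von t = 1: j(1) = -48.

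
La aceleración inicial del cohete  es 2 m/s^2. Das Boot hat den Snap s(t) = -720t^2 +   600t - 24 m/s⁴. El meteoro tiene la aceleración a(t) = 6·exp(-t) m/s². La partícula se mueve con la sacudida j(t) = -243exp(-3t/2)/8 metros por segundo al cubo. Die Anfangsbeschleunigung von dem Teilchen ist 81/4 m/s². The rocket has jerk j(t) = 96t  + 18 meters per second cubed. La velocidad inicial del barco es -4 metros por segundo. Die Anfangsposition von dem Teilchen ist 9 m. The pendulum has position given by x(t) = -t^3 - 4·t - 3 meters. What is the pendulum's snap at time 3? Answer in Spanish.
Para resolver esto, necesitamos tomar 4 derivadas de nuestra ecuación de la posición x(t) = -t^3 - 4·t - 3. Tomando d/dt de x(t), encontramos v(t) = -3·t^2 - 4. La derivada de la velocidad da la aceleración: a(t) = -6·t. La derivada de la aceleración da la sacudida: j(t) = -6. Tomando d/dt de j(t), encontramos s(t) = 0. De la ecuación del snap s(t) = 0, sustituimos t = 3 para obtener s = 0.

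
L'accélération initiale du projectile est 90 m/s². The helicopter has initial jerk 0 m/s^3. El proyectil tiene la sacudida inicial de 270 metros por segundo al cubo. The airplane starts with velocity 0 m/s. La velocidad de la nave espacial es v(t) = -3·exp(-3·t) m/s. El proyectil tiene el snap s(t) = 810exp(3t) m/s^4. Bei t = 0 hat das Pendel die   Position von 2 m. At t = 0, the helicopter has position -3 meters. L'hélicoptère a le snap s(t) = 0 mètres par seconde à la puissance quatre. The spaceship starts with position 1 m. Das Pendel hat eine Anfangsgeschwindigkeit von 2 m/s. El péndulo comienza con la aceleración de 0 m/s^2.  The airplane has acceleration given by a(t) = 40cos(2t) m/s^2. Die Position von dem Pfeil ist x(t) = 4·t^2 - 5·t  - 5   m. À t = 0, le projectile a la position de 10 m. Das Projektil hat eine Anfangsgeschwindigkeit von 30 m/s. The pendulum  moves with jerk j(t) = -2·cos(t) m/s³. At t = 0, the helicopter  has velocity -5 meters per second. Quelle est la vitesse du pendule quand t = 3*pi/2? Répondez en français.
Pour résoudre ceci, nous devons prendre 2 primitives de notre équation du jerk j(t) = -2·cos(t). En prenant ∫j(t)dt et en appliquant a(0) = 0, nous trouvons a(t) = -2·sin(t). La primitive de l'accélération est la vitesse. En utilisant v(0) = 2, nous obtenons v(t) = 2·cos(t). En utilisant v(t) = 2·cos(t) et en substituant t = 3*pi/2, nous trouvons v = 0.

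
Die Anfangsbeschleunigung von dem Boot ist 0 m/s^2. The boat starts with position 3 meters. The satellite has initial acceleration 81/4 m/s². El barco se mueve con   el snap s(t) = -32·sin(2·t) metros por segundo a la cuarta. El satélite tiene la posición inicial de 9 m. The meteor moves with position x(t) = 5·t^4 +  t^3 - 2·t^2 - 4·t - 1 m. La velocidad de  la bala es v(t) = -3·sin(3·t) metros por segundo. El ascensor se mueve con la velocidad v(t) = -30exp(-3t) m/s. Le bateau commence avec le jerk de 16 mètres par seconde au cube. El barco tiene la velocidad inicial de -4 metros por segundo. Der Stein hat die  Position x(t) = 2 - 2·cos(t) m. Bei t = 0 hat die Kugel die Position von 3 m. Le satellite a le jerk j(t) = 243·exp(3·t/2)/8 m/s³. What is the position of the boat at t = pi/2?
We must find the integral of our snap equation s(t) = -32·sin(2·t) 4 times. Finding the integral of s(t) and using j(0) = 16: j(t) = 16·cos(2·t). Taking ∫j(t)dt and applying a(0) = 0, we find a(t) = 8·sin(2·t). The integral of acceleration, with v(0) = -4, gives velocity: v(t) = -4·cos(2·t). Integrating velocity and using the initial condition x(0) = 3, we get x(t) = 3 - 2·sin(2·t). Using x(t) = 3 - 2·sin(2·t) and substituting t = pi/2, we find x = 3.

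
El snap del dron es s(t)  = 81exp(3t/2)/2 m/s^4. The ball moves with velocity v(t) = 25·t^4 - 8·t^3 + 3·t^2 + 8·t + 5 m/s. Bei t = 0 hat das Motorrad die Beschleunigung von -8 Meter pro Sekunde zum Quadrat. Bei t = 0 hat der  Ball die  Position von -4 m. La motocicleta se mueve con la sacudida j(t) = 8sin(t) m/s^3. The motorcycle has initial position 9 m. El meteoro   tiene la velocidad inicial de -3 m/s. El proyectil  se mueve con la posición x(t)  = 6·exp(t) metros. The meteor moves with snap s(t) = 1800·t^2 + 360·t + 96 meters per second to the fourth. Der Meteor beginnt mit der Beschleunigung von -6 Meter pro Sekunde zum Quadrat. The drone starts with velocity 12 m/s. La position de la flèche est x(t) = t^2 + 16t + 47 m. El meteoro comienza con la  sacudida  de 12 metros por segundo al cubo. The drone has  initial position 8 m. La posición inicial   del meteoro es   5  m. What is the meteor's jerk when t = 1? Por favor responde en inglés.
To find the answer, we compute 1 integral of s(t) = 1800·t^2 + 360·t + 96. The integral of snap, with j(0) = 12, gives jerk: j(t) = 600·t^3 + 180·t^2 + 96·t + 12. Using j(t) = 600·t^3 + 180·t^2 + 96·t + 12 and substituting t = 1, we find j = 888.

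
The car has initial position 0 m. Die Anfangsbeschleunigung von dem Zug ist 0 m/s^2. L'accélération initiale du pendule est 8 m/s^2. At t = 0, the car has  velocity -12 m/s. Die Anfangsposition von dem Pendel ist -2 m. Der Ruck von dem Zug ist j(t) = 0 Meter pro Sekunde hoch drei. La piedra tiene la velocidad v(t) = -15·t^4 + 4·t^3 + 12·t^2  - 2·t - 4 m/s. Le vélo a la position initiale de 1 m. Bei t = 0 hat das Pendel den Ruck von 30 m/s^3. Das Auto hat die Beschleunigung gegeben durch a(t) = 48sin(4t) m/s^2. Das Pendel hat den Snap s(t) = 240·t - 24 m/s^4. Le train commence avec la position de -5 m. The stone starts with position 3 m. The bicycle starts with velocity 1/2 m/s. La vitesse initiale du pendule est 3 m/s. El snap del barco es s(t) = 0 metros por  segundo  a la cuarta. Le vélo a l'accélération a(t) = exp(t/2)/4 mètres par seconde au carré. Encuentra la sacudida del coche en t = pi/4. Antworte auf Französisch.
Pour résoudre ceci, nous devons prendre 1 dérivée de notre équation de l'accélération a(t) = 48·sin(4·t). La dérivée de l'accélération donne le jerk: j(t) = 192·cos(4·t). En utilisant j(t) = 192·cos(4·t) et en substituant t = pi/4, nous trouvons j = -192.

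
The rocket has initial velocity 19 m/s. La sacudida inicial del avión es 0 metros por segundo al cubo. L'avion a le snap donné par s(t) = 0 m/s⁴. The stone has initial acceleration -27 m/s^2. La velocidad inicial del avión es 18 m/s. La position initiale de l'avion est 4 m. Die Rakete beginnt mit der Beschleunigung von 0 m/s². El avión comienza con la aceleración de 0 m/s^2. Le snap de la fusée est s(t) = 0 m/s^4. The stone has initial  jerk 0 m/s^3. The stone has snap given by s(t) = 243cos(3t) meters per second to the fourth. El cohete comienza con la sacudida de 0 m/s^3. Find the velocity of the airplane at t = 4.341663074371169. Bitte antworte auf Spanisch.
Para resolver esto, necesitamos tomar 3 antiderivadas de nuestra ecuación del snap s(t) = 0. La integral del snap, con j(0) = 0, da la sacudida: j(t) = 0. Integrando la sacudida y usando la condición inicial a(0) = 0, obtenemos a(t) = 0. Tomando ∫a(t)dt y aplicando v(0) = 18, encontramos v(t) = 18. De la ecuación de la velocidad v(t) = 18, sustituimos t = 4.341663074371169 para obtener v = 18.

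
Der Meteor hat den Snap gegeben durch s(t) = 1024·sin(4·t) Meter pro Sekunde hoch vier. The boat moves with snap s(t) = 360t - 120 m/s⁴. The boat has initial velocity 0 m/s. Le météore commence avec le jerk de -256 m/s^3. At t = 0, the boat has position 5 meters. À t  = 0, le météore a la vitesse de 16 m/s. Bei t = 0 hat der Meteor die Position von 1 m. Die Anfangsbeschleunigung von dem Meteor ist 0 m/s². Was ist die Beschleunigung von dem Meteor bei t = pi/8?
Wir müssen die Stammfunktion unserer Gleichung für den Snap s(t) = 1024·sin(4·t) 2-mal finden. Mit ∫s(t)dt und Anwendung von j(0) = -256, finden wir j(t) = -256·cos(4·t). Mit ∫j(t)dt und Anwendung von a(0) = 0, finden wir a(t) = -64·sin(4·t). Wir haben die Beschleunigung a(t) = -64·sin(4·t). Durch Einsetzen von t = pi/8: a(pi/8) = -64.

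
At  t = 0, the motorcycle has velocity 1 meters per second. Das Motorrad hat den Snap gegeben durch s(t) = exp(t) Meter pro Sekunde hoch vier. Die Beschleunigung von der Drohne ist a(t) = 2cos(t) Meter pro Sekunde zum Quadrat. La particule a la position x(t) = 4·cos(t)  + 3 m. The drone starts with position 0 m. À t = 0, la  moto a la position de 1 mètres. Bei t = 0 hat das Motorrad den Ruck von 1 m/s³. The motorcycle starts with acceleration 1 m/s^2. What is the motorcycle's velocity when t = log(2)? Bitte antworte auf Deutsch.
Wir müssen die Stammfunktion unserer Gleichung für den Snap s(t) = exp(t) 3-mal finden. Die Stammfunktion von dem Snap ist der Ruck. Mit j(0) = 1 erhalten wir j(t) = exp(t). Durch Integration von dem Ruck und Verwendung der Anfangsbedingung a(0) = 1, erhalten wir a(t) = exp(t). Mit ∫a(t)dt und Anwendung von v(0) = 1, finden wir v(t) = exp(t). Mit v(t) = exp(t) und Einsetzen von t = log(2), finden wir v = 2.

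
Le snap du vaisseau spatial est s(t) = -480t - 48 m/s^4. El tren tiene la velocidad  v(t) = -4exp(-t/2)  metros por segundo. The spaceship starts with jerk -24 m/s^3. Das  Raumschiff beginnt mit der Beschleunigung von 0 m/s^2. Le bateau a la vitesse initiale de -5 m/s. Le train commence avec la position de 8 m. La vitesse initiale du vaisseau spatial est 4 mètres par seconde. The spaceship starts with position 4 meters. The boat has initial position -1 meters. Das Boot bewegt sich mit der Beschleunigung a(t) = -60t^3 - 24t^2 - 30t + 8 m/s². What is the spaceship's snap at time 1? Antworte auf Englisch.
Using s(t) = -480·t - 48 and substituting t = 1, we find s = -528.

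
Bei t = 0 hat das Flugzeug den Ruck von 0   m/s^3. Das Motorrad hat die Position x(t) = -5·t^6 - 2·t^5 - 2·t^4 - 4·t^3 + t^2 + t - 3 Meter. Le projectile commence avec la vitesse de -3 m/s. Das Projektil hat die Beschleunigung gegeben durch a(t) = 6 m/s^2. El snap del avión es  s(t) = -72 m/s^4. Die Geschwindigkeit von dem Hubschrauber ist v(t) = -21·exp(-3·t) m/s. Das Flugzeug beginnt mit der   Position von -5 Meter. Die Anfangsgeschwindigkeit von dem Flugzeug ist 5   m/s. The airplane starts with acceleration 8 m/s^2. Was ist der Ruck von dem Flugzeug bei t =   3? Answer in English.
Starting from snap s(t) = -72, we take 1 integral. The integral of snap is jerk. Using j(0) = 0, we get j(t) = -72·t. We have jerk j(t) = -72·t. Substituting t = 3: j(3) = -216.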